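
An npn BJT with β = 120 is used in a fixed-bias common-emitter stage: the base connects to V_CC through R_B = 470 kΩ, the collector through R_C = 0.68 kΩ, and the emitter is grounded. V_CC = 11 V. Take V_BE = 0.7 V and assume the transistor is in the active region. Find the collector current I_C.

I_C ≈ 2.6 mA

Base loop: V_CC = I_B·R_B + V_BE, so I_B = (11 − 0.7)/470 kΩ = 0.0219 mA.
In the active region I_C = β·I_B = 120 × 0.0219 = 2.63 mA.
Collector loop: V_CE = V_CC − I_C·R_C = 11 − 2.63×0.68 = 9.21 V.
Since V_CE = 9.21 V > V_CE(sat) ≈ 0.2 V, the transistor is in the active region as assumed.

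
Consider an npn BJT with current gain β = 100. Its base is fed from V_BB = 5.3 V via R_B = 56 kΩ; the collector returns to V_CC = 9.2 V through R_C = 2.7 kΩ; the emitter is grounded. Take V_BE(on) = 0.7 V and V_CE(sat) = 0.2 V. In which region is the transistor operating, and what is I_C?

Assume active: I_B = (5.3 − 0.7)/56 = 0.0821 mA, giving I_C = β·I_B = 8.21 mA.
But then V_CE = 9.2 − 8.21×2.7 = -13 V < V_CE(sat) = 0.2 V — impossible in the active region.
So the transistor is saturated. With V_CE = 0.2 V, I_C = (V_CC − 0.2)/R_C = 9/2.7 = 3.33 mA.
Check: β·I_B = 8.21 mA > I_C = 3.33 mA, confirming saturation.

saturation; I_C ≈ 3.3 mA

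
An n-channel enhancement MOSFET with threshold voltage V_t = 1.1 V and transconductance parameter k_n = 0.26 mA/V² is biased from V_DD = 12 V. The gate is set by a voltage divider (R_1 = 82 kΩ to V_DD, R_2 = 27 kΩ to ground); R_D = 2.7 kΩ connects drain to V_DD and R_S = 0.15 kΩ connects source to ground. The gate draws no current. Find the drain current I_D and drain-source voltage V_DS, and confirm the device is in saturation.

V_G = V_DD·R_2/(R_1+R_2) = 12×27/109 = 2.97 V.
Assume saturation: I_D = (k_n/2)(V_GS − V_t)² with V_GS = V_G − I_D·R_S = 2.97 − 0.15·I_D.
Substituting gives 0.00293·I_D² − 1.07·I_D + 0.456 = 0, with roots I_D = 0.425 or 366 mA.
The root I_D = 366 mA gives V_GS = -52 V ≤ V_t, so take I_D = 0.425 mA.
Then V_GS = 2.91 V and V_DS = V_DD − I_D(R_D+R_S) = 12 − 0.425×2.85 = 10.8 V.
Saturation requires V_DS ≥ V_GS − V_t = 1.81 V; 10.8 ≥ 1.81 ✓.

I_D ≈ 0.43 mA, V_DS ≈ 11 V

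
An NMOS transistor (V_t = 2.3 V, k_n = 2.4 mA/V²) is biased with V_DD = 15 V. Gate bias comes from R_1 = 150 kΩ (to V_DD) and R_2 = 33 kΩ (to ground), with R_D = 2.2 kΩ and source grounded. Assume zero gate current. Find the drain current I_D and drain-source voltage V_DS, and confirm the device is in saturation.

I_D ≈ 0.2 mA, V_DS ≈ 15 V

V_G = V_DD·R_2/(R_1+R_2) = 15×33/183 = 2.7 V. With the source grounded, V_GS = V_G = 2.7 V.
Assume saturation: I_D = (k_n/2)(V_GS − V_t)² = (2.4/2)×(2.7 − 2.3)² = 1.2×0.405² = 0.197 mA.
V_DS = V_DD − I_D·R_D = 15 − 0.197×2.2 = 14.6 V.
Saturation requires V_DS ≥ V_GS − V_t = 0.405 V; 14.6 ≥ 0.405 ✓.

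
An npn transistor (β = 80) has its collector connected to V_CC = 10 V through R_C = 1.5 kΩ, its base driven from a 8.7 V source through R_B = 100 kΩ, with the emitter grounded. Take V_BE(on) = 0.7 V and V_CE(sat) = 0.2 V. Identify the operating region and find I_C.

Assume active. Base-emitter loop: I_B = (V_BB − V_BE)/R_B = (8.7 − 0.7)/100 = 0.08 mA.
I_C = β·I_B = 80×0.08 = 6.4 mA.
V_CE = V_CC − I_C·R_C = 10 − 6.4×1.5 = 0.4 V > V_CE(sat), so the active-region assumption holds.

active; I_C ≈ 6.4 mA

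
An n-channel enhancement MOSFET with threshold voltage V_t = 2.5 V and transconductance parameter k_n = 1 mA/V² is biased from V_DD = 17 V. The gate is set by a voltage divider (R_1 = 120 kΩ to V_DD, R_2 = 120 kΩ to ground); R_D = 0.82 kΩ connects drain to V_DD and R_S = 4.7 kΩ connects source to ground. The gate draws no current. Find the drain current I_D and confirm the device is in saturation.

V_G = V_DD·R_2/(R_1+R_2) = 17×120/240 = 8.5 V.
Assume saturation: I_D = (k_n/2)(V_GS − V_t)² with V_GS = V_G − I_D·R_S = 8.5 − 4.7·I_D.
Substituting gives 11·I_D² − 29.2·I_D + 18 = 0, with roots I_D = 0.979 or 1.66 mA.
The root I_D = 1.66 mA gives V_GS = 0.675 V ≤ V_t, so take I_D = 0.979 mA.
Then V_GS = 3.9 V and V_DS = V_DD − I_D(R_D+R_S) = 17 − 0.979×5.52 = 11.6 V.
Saturation requires V_DS ≥ V_GS − V_t = 1.4 V; 11.6 ≥ 1.4 ✓.

I_D ≈ 0.98 mA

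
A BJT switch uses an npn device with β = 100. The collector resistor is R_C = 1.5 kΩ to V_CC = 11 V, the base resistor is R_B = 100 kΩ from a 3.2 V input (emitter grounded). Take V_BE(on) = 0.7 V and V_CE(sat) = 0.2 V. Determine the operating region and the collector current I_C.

active; I_C ≈ 2.5 mA

Assume active. Base-emitter loop: I_B = (V_BB − V_BE)/R_B = (3.2 − 0.7)/100 = 0.025 mA.
I_C = β·I_B = 100×0.025 = 2.5 mA.
V_CE = V_CC − I_C·R_C = 11 − 2.5×1.5 = 7.25 V > V_CE(sat), so the active-region assumption holds.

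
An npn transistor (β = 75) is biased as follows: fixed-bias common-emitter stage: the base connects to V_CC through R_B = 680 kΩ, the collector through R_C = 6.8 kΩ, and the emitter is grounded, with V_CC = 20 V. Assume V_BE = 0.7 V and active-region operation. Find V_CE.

Base loop: V_CC = I_B·R_B + V_BE, so I_B = (20 − 0.7)/680 kΩ = 0.0284 mA.
In the active region I_C = β·I_B = 75 × 0.0284 = 2.13 mA.
Collector loop: V_CE = V_CC − I_C·R_C = 20 − 2.13×6.8 = 5.52 V.
Since V_CE = 5.52 V > V_CE(sat) ≈ 0.2 V, the transistor is in the active region as assumed.

V_CE ≈ 5.5 V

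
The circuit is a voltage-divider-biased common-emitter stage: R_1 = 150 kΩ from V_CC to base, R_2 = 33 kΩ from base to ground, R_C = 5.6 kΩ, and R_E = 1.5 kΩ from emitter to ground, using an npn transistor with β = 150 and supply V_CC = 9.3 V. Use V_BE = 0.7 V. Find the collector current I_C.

I_C ≈ 0.58 mA

Thevenize the base divider: V_Th = V_CC·R_2/(R_1+R_2) = 9.3×33/183 = 1.68 V, R_Th = R_1‖R_2 = 27 kΩ.
Base-emitter loop: V_Th = I_B·R_Th + V_BE + (β+1)I_B·R_E, so I_B = (1.68 − 0.7) / (27 + 151×1.5) = 0.00385 mA.
I_C = β·I_B = 150×0.00385 = 0.578 mA, and I_E = (β+1)I_B = 0.582 mA.
V_CE = V_CC − I_C·R_C − I_E·R_E = 9.3 − 0.578×5.6 − 0.582×1.5 = 5.19 V.
V_CE = 5.19 V > 0.2 V confirms active-region operation.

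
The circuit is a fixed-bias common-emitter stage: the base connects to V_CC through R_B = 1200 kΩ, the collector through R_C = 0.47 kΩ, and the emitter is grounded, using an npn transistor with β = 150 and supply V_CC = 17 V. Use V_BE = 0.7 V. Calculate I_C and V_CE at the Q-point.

Base loop: V_CC = I_B·R_B + V_BE, so I_B = (17 − 0.7)/1200 kΩ = 0.0136 mA.
In the active region I_C = β·I_B = 150 × 0.0136 = 2.04 mA.
Collector loop: V_CE = V_CC − I_C·R_C = 17 − 2.04×0.47 = 16 V.
Since V_CE = 16 V > V_CE(sat) ≈ 0.2 V, the transistor is in the active region as assumed.

I_C ≈ 2 mA, V_CE ≈ 16 V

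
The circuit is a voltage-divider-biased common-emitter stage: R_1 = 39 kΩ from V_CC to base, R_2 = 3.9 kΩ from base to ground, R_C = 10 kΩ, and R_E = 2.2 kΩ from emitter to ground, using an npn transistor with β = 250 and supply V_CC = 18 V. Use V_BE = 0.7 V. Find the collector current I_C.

I_C ≈ 0.42 mA

Thevenize the base divider: V_Th = V_CC·R_2/(R_1+R_2) = 18×3.9/42.9 = 1.64 V, R_Th = R_1‖R_2 = 3.55 kΩ.
Base-emitter loop: V_Th = I_B·R_Th + V_BE + (β+1)I_B·R_E, so I_B = (1.64 − 0.7) / (3.55 + 251×2.2) = 0.00168 mA.
I_C = β·I_B = 250×0.00168 = 0.421 mA, and I_E = (β+1)I_B = 0.423 mA.
V_CE = V_CC − I_C·R_C − I_E·R_E = 18 − 0.421×10 − 0.423×2.2 = 12.9 V.
V_CE = 12.9 V > 0.2 V confirms active-region operation.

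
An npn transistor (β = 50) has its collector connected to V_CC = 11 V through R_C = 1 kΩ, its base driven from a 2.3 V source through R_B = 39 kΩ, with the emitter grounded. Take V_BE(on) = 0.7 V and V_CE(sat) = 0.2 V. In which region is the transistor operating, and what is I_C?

Assume active. Base-emitter loop: I_B = (V_BB − V_BE)/R_B = (2.3 − 0.7)/39 = 0.041 mA.
I_C = β·I_B = 50×0.041 = 2.05 mA.
V_CE = V_CC − I_C·R_C = 11 − 2.05×1 = 8.95 V > V_CE(sat), so the active-region assumption holds.

active; I_C ≈ 2.1 mA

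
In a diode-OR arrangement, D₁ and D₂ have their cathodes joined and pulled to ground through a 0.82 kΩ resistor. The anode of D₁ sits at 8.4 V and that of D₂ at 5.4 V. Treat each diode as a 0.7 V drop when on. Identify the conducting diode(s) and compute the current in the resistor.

Assume both conduct. Then node N would need to be at both 8.4−0.7 = 7.7 V and 5.4−0.7 = 4.7 V, which is impossible.
Assume only D₁ conducts: V_N = 8.4 − 0.7 = 7.7 V, so I_R = 7.7/0.82 = 9.39 mA.
Check D₂: its anode-to-cathode voltage is 5.4 − 7.7 = -2.3 V < 0.7 V, so it is off. The assumption is consistent.

Only D₁ conducts; I_R ≈ 9.4 mA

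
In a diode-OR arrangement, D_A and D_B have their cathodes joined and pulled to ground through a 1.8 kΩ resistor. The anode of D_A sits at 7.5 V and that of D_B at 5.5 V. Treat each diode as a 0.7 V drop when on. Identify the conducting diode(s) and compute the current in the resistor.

Assume both conduct. Then node N would need to be at both 7.5−0.7 = 6.8 V and 5.5−0.7 = 4.8 V, which is impossible.
Assume only D_A conducts: V_N = 7.5 − 0.7 = 6.8 V, so I_R = 6.8/1.8 = 3.78 mA.
Check D_B: its anode-to-cathode voltage is 5.5 − 6.8 = -1.3 V < 0.7 V, so it is off. The assumption is consistent.

Only D_A conducts; I_R ≈ 3.8 mA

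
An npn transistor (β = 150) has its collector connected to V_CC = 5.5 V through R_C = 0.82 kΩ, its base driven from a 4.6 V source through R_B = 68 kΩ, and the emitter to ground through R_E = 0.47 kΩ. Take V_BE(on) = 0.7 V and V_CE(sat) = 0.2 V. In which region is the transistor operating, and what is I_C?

Assume active: I_B = (4.6 − 0.7)/(68 + 151×0.47) = 0.0281 mA, I_C = β·I_B = 4.21 mA.
Then V_CE = 5.5 − 4.21×0.82 − 4.24×0.47 = 0.0565 V < 0.2 V — the active assumption fails.
Re-solve with V_CE = 0.2 V. KCL at the emitter: V_E/R_E = (V_BB−0.7−V_E)/R_B + (V_CC−0.2−V_E)/R_C, giving V_E = 1.94 V.
I_C = (V_CC − 0.2 − V_E)/R_C = (5.3 − 1.94)/0.82 = 4.1 mA.
Check: I_B = (3.9 − 1.94)/68 = 0.0288 mA, and β·I_B = 4.32 mA > I_C, confirming saturation.

saturation; I_C ≈ 4.1 mA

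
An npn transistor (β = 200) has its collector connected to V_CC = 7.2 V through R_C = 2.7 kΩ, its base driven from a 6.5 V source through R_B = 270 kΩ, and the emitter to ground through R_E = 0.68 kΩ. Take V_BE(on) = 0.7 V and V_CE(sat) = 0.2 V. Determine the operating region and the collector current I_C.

saturation; I_C ≈ 2.1 mA

Assume active: I_B = (6.5 − 0.7)/(270 + 201×0.68) = 0.0143 mA, I_C = β·I_B = 2.85 mA.
Then V_CE = 7.2 − 2.85×2.7 − 2.87×0.68 = -2.45 V < 0.2 V — the active assumption fails.
Re-solve with V_CE = 0.2 V. KCL at the emitter: V_E/R_E = (V_BB−0.7−V_E)/R_B + (V_CC−0.2−V_E)/R_C, giving V_E = 1.42 V.
I_C = (V_CC − 0.2 − V_E)/R_C = (7 − 1.42)/2.7 = 2.07 mA.
Check: I_B = (5.8 − 1.42)/270 = 0.0162 mA, and β·I_B = 3.25 mA > I_C, confirming saturation.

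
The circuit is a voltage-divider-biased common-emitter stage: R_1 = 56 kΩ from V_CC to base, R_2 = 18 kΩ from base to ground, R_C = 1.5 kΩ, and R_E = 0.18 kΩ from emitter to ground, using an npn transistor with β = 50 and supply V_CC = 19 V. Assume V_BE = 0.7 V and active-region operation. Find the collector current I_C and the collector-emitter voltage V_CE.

I_C ≈ 8.6 mA, V_CE ≈ 4.5 V

Thevenize the base divider: V_Th = V_CC·R_2/(R_1+R_2) = 19×18/74 = 4.62 V, R_Th = R_1‖R_2 = 13.6 kΩ.
Base-emitter loop: V_Th = I_B·R_Th + V_BE + (β+1)I_B·R_E, so I_B = (4.62 − 0.7) / (13.6 + 51×0.18) = 0.172 mA.
I_C = β·I_B = 50×0.172 = 8.6 mA, and I_E = (β+1)I_B = 8.77 mA.
V_CE = V_CC − I_C·R_C − I_E·R_E = 19 − 8.6×1.5 − 8.77×0.18 = 4.52 V.
V_CE = 4.52 V > 0.2 V confirms active-region operation.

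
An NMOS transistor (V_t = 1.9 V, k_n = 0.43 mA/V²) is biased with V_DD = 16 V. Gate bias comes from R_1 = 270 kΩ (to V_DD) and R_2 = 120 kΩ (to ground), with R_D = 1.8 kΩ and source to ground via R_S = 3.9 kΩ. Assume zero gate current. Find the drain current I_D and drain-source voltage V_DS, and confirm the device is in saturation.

V_G = V_DD·R_2/(R_1+R_2) = 16×120/390 = 4.92 V.
Assume saturation: I_D = (k_n/2)(V_GS − V_t)² with V_GS = V_G − I_D·R_S = 4.92 − 3.9·I_D.
Substituting gives 3.27·I_D² − 6.07·I_D + 1.96 = 0, with roots I_D = 0.418 or 1.44 mA.
The root I_D = 1.44 mA gives V_GS = -0.687 V ≤ V_t, so take I_D = 0.418 mA.
Then V_GS = 3.29 V and V_DS = V_DD − I_D(R_D+R_S) = 16 − 0.418×5.7 = 13.6 V.
Saturation requires V_DS ≥ V_GS − V_t = 1.39 V; 13.6 ≥ 1.39 ✓.

I_D ≈ 0.42 mA, V_DS ≈ 14 V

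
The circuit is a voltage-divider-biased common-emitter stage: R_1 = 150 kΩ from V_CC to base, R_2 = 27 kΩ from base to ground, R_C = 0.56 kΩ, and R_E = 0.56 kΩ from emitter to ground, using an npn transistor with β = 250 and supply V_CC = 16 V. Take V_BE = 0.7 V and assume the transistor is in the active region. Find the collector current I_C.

I_C ≈ 2.7 mA

Thevenize the base divider: V_Th = V_CC·R_2/(R_1+R_2) = 16×27/177 = 2.44 V, R_Th = R_1‖R_2 = 22.9 kΩ.
Base-emitter loop: V_Th = I_B·R_Th + V_BE + (β+1)I_B·R_E, so I_B = (2.44 − 0.7) / (22.9 + 251×0.56) = 0.0107 mA.
I_C = β·I_B = 250×0.0107 = 2.66 mA, and I_E = (β+1)I_B = 2.67 mA.
V_CE = V_CC − I_C·R_C − I_E·R_E = 16 − 2.66×0.56 − 2.67×0.56 = 13 V.
V_CE = 13 V > 0.2 V confirms active-region operation.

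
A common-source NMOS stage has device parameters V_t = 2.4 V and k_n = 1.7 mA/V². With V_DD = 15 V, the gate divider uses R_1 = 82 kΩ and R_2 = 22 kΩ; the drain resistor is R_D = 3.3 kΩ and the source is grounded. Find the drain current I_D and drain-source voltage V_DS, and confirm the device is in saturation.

V_G = V_DD·R_2/(R_1+R_2) = 15×22/104 = 3.17 V. With the source grounded, V_GS = V_G = 3.17 V.
Assume saturation: I_D = (k_n/2)(V_GS − V_t)² = (1.7/2)×(3.17 − 2.4)² = 0.85×0.773² = 0.508 mA.
V_DS = V_DD − I_D·R_D = 15 − 0.508×3.3 = 13.3 V.
Saturation requires V_DS ≥ V_GS − V_t = 0.773 V; 13.3 ≥ 0.773 ✓.

I_D ≈ 0.51 mA, V_DS ≈ 13 V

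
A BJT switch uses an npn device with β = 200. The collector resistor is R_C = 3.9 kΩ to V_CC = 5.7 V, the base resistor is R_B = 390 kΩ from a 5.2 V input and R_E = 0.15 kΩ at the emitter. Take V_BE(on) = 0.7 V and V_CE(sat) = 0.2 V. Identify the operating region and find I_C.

Assume active: I_B = (5.2 − 0.7)/(390 + 201×0.15) = 0.0107 mA, I_C = β·I_B = 2.14 mA.
Then V_CE = 5.7 − 2.14×3.9 − 2.15×0.15 = -2.98 V < 0.2 V — the active assumption fails.
Re-solve with V_CE = 0.2 V. KCL at the emitter: V_E/R_E = (V_BB−0.7−V_E)/R_B + (V_CC−0.2−V_E)/R_C, giving V_E = 0.205 V.
I_C = (V_CC − 0.2 − V_E)/R_C = (5.5 − 0.205)/3.9 = 1.36 mA.
Check: I_B = (4.5 − 0.205)/390 = 0.011 mA, and β·I_B = 2.2 mA > I_C, confirming saturation.

saturation; I_C ≈ 1.4 mA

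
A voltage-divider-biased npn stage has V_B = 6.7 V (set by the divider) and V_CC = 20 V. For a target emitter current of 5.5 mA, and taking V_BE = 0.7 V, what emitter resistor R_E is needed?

R_E ≈ 1.1 kΩ

V_E = V_B − V_BE = 6.7 − 0.7 = 6 V.
R_E = V_E / I_E = 6 / 5.5 = 1.09 kΩ.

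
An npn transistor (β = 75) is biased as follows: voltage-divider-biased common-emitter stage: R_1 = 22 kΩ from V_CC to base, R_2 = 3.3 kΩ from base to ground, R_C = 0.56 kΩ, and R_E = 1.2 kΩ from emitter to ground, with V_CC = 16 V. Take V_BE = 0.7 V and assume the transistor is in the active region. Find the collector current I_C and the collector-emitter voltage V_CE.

I_C ≈ 1.1 mA, V_CE ≈ 14 V

Thevenize the base divider: V_Th = V_CC·R_2/(R_1+R_2) = 16×3.3/25.3 = 2.09 V, R_Th = R_1‖R_2 = 2.87 kΩ.
Base-emitter loop: V_Th = I_B·R_Th + V_BE + (β+1)I_B·R_E, so I_B = (2.09 − 0.7) / (2.87 + 76×1.2) = 0.0147 mA.
I_C = β·I_B = 75×0.0147 = 1.11 mA, and I_E = (β+1)I_B = 1.12 mA.
V_CE = V_CC − I_C·R_C − I_E·R_E = 16 − 1.11×0.56 − 1.12×1.2 = 14 V.
V_CE = 14 V > 0.2 V confirms active-region operation.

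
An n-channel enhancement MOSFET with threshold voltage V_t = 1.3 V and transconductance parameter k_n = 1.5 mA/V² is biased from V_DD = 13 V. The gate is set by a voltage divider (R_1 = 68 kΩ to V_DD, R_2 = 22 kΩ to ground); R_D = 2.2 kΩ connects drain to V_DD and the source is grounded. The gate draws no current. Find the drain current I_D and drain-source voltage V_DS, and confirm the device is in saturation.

I_D ≈ 2.6 mA, V_DS ≈ 7.2 V

V_G = V_DD·R_2/(R_1+R_2) = 13×22/90 = 3.18 V. With the source grounded, V_GS = V_G = 3.18 V.
Assume saturation: I_D = (k_n/2)(V_GS − V_t)² = (1.5/2)×(3.18 − 1.3)² = 0.75×1.88² = 2.64 mA.
V_DS = V_DD − I_D·R_D = 13 − 2.64×2.2 = 7.18 V.
Saturation requires V_DS ≥ V_GS − V_t = 1.88 V; 7.18 ≥ 1.88 ✓.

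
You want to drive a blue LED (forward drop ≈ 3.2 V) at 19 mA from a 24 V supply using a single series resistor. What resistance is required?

The resistor drops V_S − V_D = 24 − 3.2 = 20.8 V at 19 mA.
R = 20.8 V / 19 mA = 1.09 kΩ.

R ≈ 1.1 kΩ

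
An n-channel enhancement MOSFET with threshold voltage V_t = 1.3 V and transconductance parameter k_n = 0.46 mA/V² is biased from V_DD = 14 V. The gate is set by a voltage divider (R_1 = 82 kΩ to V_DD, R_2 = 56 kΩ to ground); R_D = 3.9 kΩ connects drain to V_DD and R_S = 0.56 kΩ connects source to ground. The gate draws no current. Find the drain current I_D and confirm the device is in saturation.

I_D ≈ 2.2 mA

V_G = V_DD·R_2/(R_1+R_2) = 14×56/138 = 5.68 V.
Assume saturation: I_D = (k_n/2)(V_GS − V_t)² with V_GS = V_G − I_D·R_S = 5.68 − 0.56·I_D.
Substituting gives 0.0721·I_D² − 2.13·I_D + 4.41 = 0, with roots I_D = 2.24 or 27.3 mA.
The root I_D = 27.3 mA gives V_GS = -9.59 V ≤ V_t, so take I_D = 2.24 mA.
Then V_GS = 4.42 V and V_DS = V_DD − I_D(R_D+R_S) = 14 − 2.24×4.46 = 3.99 V.
Saturation requires V_DS ≥ V_GS − V_t = 3.12 V; 3.99 ≥ 3.12 ✓.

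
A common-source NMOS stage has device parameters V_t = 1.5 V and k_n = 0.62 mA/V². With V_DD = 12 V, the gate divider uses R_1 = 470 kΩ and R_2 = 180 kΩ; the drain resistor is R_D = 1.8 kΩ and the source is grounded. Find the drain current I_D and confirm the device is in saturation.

V_G = V_DD·R_2/(R_1+R_2) = 12×180/650 = 3.32 V. With the source grounded, V_GS = V_G = 3.32 V.
Assume saturation: I_D = (k_n/2)(V_GS − V_t)² = (0.62/2)×(3.32 − 1.5)² = 0.31×1.82² = 1.03 mA.
V_DS = V_DD − I_D·R_D = 12 − 1.03×1.8 = 10.1 V.
Saturation requires V_DS ≥ V_GS − V_t = 1.82 V; 10.1 ≥ 1.82 ✓.

I_D ≈ 1 mA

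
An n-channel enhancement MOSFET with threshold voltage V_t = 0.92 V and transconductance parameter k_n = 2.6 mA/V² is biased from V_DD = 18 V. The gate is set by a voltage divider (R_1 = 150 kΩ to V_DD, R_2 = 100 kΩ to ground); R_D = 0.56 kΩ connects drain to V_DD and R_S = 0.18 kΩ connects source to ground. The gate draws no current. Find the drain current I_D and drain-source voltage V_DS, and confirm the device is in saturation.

I_D ≈ 16 mA, V_DS ≈ 6.4 V

V_G = V_DD·R_2/(R_1+R_2) = 18×100/250 = 7.2 V.
Assume saturation: I_D = (k_n/2)(V_GS − V_t)² with V_GS = V_G − I_D·R_S = 7.2 − 0.18·I_D.
Substituting gives 0.0421·I_D² − 3.94·I_D + 51.3 = 0, with roots I_D = 15.6 or 77.9 mA.
The root I_D = 77.9 mA gives V_GS = -6.82 V ≤ V_t, so take I_D = 15.6 mA.
Then V_GS = 4.39 V and V_DS = V_DD − I_D(R_D+R_S) = 18 − 15.6×0.74 = 6.44 V.
Saturation requires V_DS ≥ V_GS − V_t = 3.47 V; 6.44 ≥ 3.47 ✓.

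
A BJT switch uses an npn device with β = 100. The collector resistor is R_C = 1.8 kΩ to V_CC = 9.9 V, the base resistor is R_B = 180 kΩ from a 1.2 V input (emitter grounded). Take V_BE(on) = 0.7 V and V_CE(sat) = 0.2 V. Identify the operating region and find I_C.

Assume active. Base-emitter loop: I_B = (V_BB − V_BE)/R_B = (1.2 − 0.7)/180 = 0.00278 mA.
I_C = β·I_B = 100×0.00278 = 0.278 mA.
V_CE = V_CC − I_C·R_C = 9.9 − 0.278×1.8 = 9.4 V > V_CE(sat), so the active-region assumption holds.

active; I_C ≈ 0.28 mA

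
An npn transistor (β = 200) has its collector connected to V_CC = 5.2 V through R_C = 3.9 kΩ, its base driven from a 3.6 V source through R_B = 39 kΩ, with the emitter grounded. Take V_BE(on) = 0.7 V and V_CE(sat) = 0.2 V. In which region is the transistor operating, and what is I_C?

Assume active: I_B = (3.6 − 0.7)/39 = 0.0744 mA, giving I_C = β·I_B = 14.9 mA.
But then V_CE = 5.2 − 14.9×3.9 = -52.8 V < V_CE(sat) = 0.2 V — impossible in the active region.
So the transistor is saturated. With V_CE = 0.2 V, I_C = (V_CC − 0.2)/R_C = 5/3.9 = 1.28 mA.
Check: β·I_B = 14.9 mA > I_C = 1.28 mA, confirming saturation.

saturation; I_C ≈ 1.3 mA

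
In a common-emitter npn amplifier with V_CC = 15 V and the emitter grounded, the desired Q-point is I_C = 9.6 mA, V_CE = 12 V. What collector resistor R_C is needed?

Collector loop: V_CC = I_C·R_C + V_CE.
R_C = (V_CC − V_CE)/I_C = (15 − 12)/9.6 = 0.312 kΩ.

R_C ≈ 0.31 kΩ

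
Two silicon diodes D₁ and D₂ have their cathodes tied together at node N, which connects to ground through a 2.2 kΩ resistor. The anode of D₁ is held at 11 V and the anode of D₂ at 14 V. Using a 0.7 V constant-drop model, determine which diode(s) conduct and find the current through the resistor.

Assume both conduct. Then node N would need to be at both 11−0.7 = 10.3 V and 14−0.7 = 13.3 V, which is impossible.
Assume only D₂ conducts: V_N = 14 − 0.7 = 13.3 V, so I_R = 13.3/2.2 = 6.05 mA.
Check D₁: its anode-to-cathode voltage is 11 − 13.3 = -2.3 V < 0.7 V, so it is off. The assumption is consistent.

Only D₂ conducts; I_R ≈ 6 mA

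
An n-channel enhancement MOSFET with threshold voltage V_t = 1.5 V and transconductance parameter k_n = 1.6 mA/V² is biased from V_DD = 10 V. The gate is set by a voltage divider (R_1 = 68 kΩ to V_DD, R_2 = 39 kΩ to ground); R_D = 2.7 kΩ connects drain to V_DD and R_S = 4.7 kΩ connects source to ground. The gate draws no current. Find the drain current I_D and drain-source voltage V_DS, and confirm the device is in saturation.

I_D ≈ 0.32 mA, V_DS ≈ 7.6 V

V_G = V_DD·R_2/(R_1+R_2) = 10×39/107 = 3.64 V.
Assume saturation: I_D = (k_n/2)(V_GS − V_t)² with V_GS = V_G − I_D·R_S = 3.64 − 4.7·I_D.
Substituting gives 17.7·I_D² − 17.1·I_D + 3.68 = 0, with roots I_D = 0.321 or 0.648 mA.
The root I_D = 0.648 mA gives V_GS = 0.6 V ≤ V_t, so take I_D = 0.321 mA.
Then V_GS = 2.13 V and V_DS = V_DD − I_D(R_D+R_S) = 10 − 0.321×7.4 = 7.62 V.
Saturation requires V_DS ≥ V_GS − V_t = 0.634 V; 7.62 ≥ 0.634 ✓.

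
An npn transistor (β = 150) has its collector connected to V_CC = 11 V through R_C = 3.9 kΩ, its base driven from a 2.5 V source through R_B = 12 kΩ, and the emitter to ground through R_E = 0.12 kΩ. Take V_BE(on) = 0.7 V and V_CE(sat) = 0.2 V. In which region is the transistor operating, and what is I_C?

Assume active: I_B = (2.5 − 0.7)/(12 + 151×0.12) = 0.0598 mA, I_C = β·I_B = 8.96 mA.
Then V_CE = 11 − 8.96×3.9 − 9.02×0.12 = -25 V < 0.2 V — the active assumption fails.
Re-solve with V_CE = 0.2 V. KCL at the emitter: V_E/R_E = (V_BB−0.7−V_E)/R_B + (V_CC−0.2−V_E)/R_C, giving V_E = 0.337 V.
I_C = (V_CC − 0.2 − V_E)/R_C = (10.8 − 0.337)/3.9 = 2.68 mA.
Check: I_B = (1.8 − 0.337)/12 = 0.122 mA, and β·I_B = 18.3 mA > I_C, confirming saturation.

saturation; I_C ≈ 2.7 mA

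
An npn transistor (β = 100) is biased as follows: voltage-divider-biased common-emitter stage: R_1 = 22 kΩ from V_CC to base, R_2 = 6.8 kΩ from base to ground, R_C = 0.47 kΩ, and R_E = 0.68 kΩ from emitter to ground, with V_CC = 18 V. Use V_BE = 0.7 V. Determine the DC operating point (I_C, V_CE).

Thevenize the base divider: V_Th = V_CC·R_2/(R_1+R_2) = 18×6.8/28.8 = 4.25 V, R_Th = R_1‖R_2 = 5.19 kΩ.
Base-emitter loop: V_Th = I_B·R_Th + V_BE + (β+1)I_B·R_E, so I_B = (4.25 − 0.7) / (5.19 + 101×0.68) = 0.0481 mA.
I_C = β·I_B = 100×0.0481 = 4.81 mA, and I_E = (β+1)I_B = 4.85 mA.
V_CE = V_CC − I_C·R_C − I_E·R_E = 18 − 4.81×0.47 − 4.85×0.68 = 12.4 V.
V_CE = 12.4 V > 0.2 V confirms active-region operation.

I_C ≈ 4.8 mA, V_CE ≈ 12 V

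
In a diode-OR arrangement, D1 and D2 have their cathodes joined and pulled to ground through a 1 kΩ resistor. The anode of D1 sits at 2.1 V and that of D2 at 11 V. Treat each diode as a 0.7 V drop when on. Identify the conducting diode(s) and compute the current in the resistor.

Only D2 conducts; I_R ≈ 10 mA

Assume both conduct. Then node N would need to be at both 2.1−0.7 = 1.4 V and 11−0.7 = 10.3 V, which is impossible.
Assume only D2 conducts: V_N = 11 − 0.7 = 10.3 V, so I_R = 10.3/1 = 10.3 mA.
Check D1: its anode-to-cathode voltage is 2.1 − 10.3 = -8.2 V < 0.7 V, so it is off. The assumption is consistent.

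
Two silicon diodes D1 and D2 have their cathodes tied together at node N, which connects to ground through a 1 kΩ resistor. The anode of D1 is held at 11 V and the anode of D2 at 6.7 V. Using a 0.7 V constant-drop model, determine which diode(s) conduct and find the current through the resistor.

Assume both conduct. Then node N would need to be at both 11−0.7 = 10.3 V and 6.7−0.7 = 6 V, which is impossible.
Assume only D1 conducts: V_N = 11 − 0.7 = 10.3 V, so I_R = 10.3/1 = 10.3 mA.
Check D2: its anode-to-cathode voltage is 6.7 − 10.3 = -3.6 V < 0.7 V, so it is off. The assumption is consistent.

Only D1 conducts; I_R ≈ 10 mA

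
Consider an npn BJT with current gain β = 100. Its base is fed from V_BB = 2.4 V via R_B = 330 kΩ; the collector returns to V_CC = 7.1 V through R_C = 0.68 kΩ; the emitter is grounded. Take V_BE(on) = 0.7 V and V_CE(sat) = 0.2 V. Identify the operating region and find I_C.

active; I_C ≈ 0.52 mA

Assume active. Base-emitter loop: I_B = (V_BB − V_BE)/R_B = (2.4 − 0.7)/330 = 0.00515 mA.
I_C = β·I_B = 100×0.00515 = 0.515 mA.
V_CE = V_CC − I_C·R_C = 7.1 − 0.515×0.68 = 6.75 V > V_CE(sat), so the active-region assumption holds.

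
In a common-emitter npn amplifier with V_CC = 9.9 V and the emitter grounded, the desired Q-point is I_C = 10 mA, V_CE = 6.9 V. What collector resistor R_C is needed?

Collector loop: V_CC = I_C·R_C + V_CE.
R_C = (V_CC − V_CE)/I_C = (9.9 − 6.9)/10 = 0.3 kΩ.

R_C ≈ 0.3 kΩ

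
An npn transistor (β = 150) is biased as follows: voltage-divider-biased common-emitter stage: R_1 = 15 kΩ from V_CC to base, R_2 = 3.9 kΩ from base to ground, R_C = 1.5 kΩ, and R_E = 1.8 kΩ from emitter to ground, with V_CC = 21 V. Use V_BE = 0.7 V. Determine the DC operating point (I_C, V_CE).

Thevenize the base divider: V_Th = V_CC·R_2/(R_1+R_2) = 21×3.9/18.9 = 4.33 V, R_Th = R_1‖R_2 = 3.1 kΩ.
Base-emitter loop: V_Th = I_B·R_Th + V_BE + (β+1)I_B·R_E, so I_B = (4.33 − 0.7) / (3.1 + 151×1.8) = 0.0132 mA.
I_C = β·I_B = 150×0.0132 = 1.98 mA, and I_E = (β+1)I_B = 2 mA.
V_CE = V_CC − I_C·R_C − I_E·R_E = 21 − 1.98×1.5 − 2×1.8 = 14.4 V.
V_CE = 14.4 V > 0.2 V confirms active-region operation.

I_C ≈ 2 mA, V_CE ≈ 14 V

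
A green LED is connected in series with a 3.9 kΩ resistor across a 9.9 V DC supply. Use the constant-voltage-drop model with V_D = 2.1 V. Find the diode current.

KVL around the loop: 9.9 = V_D + I·R = 2.1 + I × 3.9 kΩ.
So I = (9.9 − 2.1) / 3.9 kΩ = 7.8 / 3.9 = 2 mA.

I ≈ 2 mA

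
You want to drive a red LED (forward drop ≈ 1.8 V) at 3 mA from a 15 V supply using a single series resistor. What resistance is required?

The resistor drops V_S − V_D = 15 − 1.8 = 13.2 V at 3 mA.
R = 13.2 V / 3 mA = 4.4 kΩ.

R ≈ 4.4 kΩ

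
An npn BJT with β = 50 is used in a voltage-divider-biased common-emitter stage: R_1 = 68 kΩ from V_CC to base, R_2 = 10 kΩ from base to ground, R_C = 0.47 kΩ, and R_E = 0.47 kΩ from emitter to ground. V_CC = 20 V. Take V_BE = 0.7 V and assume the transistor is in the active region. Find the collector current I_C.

Thevenize the base divider: V_Th = V_CC·R_2/(R_1+R_2) = 20×10/78 = 2.56 V, R_Th = R_1‖R_2 = 8.72 kΩ.
Base-emitter loop: V_Th = I_B·R_Th + V_BE + (β+1)I_B·R_E, so I_B = (2.56 − 0.7) / (8.72 + 51×0.47) = 0.057 mA.
I_C = β·I_B = 50×0.057 = 2.85 mA, and I_E = (β+1)I_B = 2.91 mA.
V_CE = V_CC − I_C·R_C − I_E·R_E = 20 − 2.85×0.47 − 2.91×0.47 = 17.3 V.
V_CE = 17.3 V > 0.2 V confirms active-region operation.

I_C ≈ 2.9 mA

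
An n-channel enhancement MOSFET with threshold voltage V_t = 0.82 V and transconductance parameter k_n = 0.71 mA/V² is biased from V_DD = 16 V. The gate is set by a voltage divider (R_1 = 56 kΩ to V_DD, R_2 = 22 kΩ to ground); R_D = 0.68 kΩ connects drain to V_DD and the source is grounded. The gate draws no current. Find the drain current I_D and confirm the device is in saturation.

V_G = V_DD·R_2/(R_1+R_2) = 16×22/78 = 4.51 V. With the source grounded, V_GS = V_G = 4.51 V.
Assume saturation: I_D = (k_n/2)(V_GS − V_t)² = (0.71/2)×(4.51 − 0.82)² = 0.355×3.69² = 4.84 mA.
V_DS = V_DD − I_D·R_D = 16 − 4.84×0.68 = 12.7 V.
Saturation requires V_DS ≥ V_GS − V_t = 3.69 V; 12.7 ≥ 3.69 ✓.

I_D ≈ 4.8 mA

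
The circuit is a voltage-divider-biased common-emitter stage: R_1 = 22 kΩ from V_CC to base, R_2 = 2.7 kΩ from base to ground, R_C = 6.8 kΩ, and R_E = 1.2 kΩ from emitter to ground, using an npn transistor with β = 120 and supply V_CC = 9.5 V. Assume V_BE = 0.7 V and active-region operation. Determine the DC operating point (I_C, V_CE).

Thevenize the base divider: V_Th = V_CC·R_2/(R_1+R_2) = 9.5×2.7/24.7 = 1.04 V, R_Th = R_1‖R_2 = 2.4 kΩ.
Base-emitter loop: V_Th = I_B·R_Th + V_BE + (β+1)I_B·R_E, so I_B = (1.04 − 0.7) / (2.4 + 121×1.2) = 0.00229 mA.
I_C = β·I_B = 120×0.00229 = 0.275 mA, and I_E = (β+1)I_B = 0.277 mA.
V_CE = V_CC − I_C·R_C − I_E·R_E = 9.5 − 0.275×6.8 − 0.277×1.2 = 7.3 V.
V_CE = 7.3 V > 0.2 V confirms active-region operation.

I_C ≈ 0.28 mA, V_CE ≈ 7.3 V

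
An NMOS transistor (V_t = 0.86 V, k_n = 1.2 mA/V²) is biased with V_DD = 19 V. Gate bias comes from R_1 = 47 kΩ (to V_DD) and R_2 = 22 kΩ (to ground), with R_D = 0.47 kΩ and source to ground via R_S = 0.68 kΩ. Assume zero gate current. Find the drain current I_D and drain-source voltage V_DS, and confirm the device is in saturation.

V_G = V_DD·R_2/(R_1+R_2) = 19×22/69 = 6.06 V.
Assume saturation: I_D = (k_n/2)(V_GS − V_t)² with V_GS = V_G − I_D·R_S = 6.06 − 0.68·I_D.
Substituting gives 0.277·I_D² − 5.24·I_D + 16.2 = 0, with roots I_D = 3.9 or 15 mA.
The root I_D = 15 mA gives V_GS = -4.14 V ≤ V_t, so take I_D = 3.9 mA.
Then V_GS = 3.41 V and V_DS = V_DD − I_D(R_D+R_S) = 19 − 3.9×1.15 = 14.5 V.
Saturation requires V_DS ≥ V_GS − V_t = 2.55 V; 14.5 ≥ 2.55 ✓.

I_D ≈ 3.9 mA, V_DS ≈ 15 V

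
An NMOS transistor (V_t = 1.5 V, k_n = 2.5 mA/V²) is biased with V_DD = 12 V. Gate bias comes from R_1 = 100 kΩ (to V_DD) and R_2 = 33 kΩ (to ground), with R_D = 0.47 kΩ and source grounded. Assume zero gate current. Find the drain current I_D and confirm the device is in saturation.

V_G = V_DD·R_2/(R_1+R_2) = 12×33/133 = 2.98 V. With the source grounded, V_GS = V_G = 2.98 V.
Assume saturation: I_D = (k_n/2)(V_GS − V_t)² = (2.5/2)×(2.98 − 1.5)² = 1.25×1.48² = 2.73 mA.
V_DS = V_DD − I_D·R_D = 12 − 2.73×0.47 = 10.7 V.
Saturation requires V_DS ≥ V_GS − V_t = 1.48 V; 10.7 ≥ 1.48 ✓.

I_D ≈ 2.7 mA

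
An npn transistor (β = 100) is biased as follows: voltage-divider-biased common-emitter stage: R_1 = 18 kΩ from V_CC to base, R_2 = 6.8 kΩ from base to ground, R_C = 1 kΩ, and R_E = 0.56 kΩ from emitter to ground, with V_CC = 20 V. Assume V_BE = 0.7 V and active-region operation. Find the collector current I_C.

Thevenize the base divider: V_Th = V_CC·R_2/(R_1+R_2) = 20×6.8/24.8 = 5.48 V, R_Th = R_1‖R_2 = 4.94 kΩ.
Base-emitter loop: V_Th = I_B·R_Th + V_BE + (β+1)I_B·R_E, so I_B = (5.48 − 0.7) / (4.94 + 101×0.56) = 0.0778 mA.
I_C = β·I_B = 100×0.0778 = 7.78 mA, and I_E = (β+1)I_B = 7.86 mA.
V_CE = V_CC − I_C·R_C − I_E·R_E = 20 − 7.78×1 − 7.86×0.56 = 7.82 V.
V_CE = 7.82 V > 0.2 V confirms active-region operation.

I_C ≈ 7.8 mA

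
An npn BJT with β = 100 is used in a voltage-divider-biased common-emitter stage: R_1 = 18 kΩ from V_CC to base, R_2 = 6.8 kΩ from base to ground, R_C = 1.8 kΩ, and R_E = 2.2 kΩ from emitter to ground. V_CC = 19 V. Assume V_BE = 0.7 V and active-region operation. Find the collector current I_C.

Thevenize the base divider: V_Th = V_CC·R_2/(R_1+R_2) = 19×6.8/24.8 = 5.21 V, R_Th = R_1‖R_2 = 4.94 kΩ.
Base-emitter loop: V_Th = I_B·R_Th + V_BE + (β+1)I_B·R_E, so I_B = (5.21 − 0.7) / (4.94 + 101×2.2) = 0.0199 mA.
I_C = β·I_B = 100×0.0199 = 1.99 mA, and I_E = (β+1)I_B = 2.01 mA.
V_CE = V_CC − I_C·R_C − I_E·R_E = 19 − 1.99×1.8 − 2.01×2.2 = 11 V.
V_CE = 11 V > 0.2 V confirms active-region operation.

I_C ≈ 2 mA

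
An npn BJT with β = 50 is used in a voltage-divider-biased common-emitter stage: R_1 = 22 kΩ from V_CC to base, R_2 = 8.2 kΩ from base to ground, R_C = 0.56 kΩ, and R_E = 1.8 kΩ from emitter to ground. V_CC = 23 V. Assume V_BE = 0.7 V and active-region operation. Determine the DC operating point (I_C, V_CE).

I_C ≈ 2.8 mA, V_CE ≈ 16 V

Thevenize the base divider: V_Th = V_CC·R_2/(R_1+R_2) = 23×8.2/30.2 = 6.25 V, R_Th = R_1‖R_2 = 5.97 kΩ.
Base-emitter loop: V_Th = I_B·R_Th + V_BE + (β+1)I_B·R_E, so I_B = (6.25 − 0.7) / (5.97 + 51×1.8) = 0.0567 mA.
I_C = β·I_B = 50×0.0567 = 2.84 mA, and I_E = (β+1)I_B = 2.89 mA.
V_CE = V_CC − I_C·R_C − I_E·R_E = 23 − 2.84×0.56 − 2.89×1.8 = 16.2 V.
V_CE = 16.2 V > 0.2 V confirms active-region operation.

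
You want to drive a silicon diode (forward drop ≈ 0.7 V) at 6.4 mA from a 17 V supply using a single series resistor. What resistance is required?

R ≈ 2.5 kΩ

The resistor drops V_S − V_D = 17 − 0.7 = 16.3 V at 6.4 mA.
R = 16.3 V / 6.4 mA = 2.55 kΩ.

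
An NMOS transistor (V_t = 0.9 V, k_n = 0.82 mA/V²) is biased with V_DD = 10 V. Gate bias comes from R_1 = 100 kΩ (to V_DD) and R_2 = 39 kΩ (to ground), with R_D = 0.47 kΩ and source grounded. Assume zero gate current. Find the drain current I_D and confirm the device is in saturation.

I_D ≈ 1.5 mA

V_G = V_DD·R_2/(R_1+R_2) = 10×39/139 = 2.81 V. With the source grounded, V_GS = V_G = 2.81 V.
Assume saturation: I_D = (k_n/2)(V_GS − V_t)² = (0.82/2)×(2.81 − 0.9)² = 0.41×1.91² = 1.49 mA.
V_DS = V_DD − I_D·R_D = 10 − 1.49×0.47 = 9.3 V.
Saturation requires V_DS ≥ V_GS − V_t = 1.91 V; 9.3 ≥ 1.91 ✓.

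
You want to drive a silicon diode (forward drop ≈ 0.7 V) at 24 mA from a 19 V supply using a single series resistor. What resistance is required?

The resistor drops V_S − V_D = 19 − 0.7 = 18.3 V at 24 mA.
R = 18.3 V / 24 mA = 0.763 kΩ.

R ≈ 0.76 kΩ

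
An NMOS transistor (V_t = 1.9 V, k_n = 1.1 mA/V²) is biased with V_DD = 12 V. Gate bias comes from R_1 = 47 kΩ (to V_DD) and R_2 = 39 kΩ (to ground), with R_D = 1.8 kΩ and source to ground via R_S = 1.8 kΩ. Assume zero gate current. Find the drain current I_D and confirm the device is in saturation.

I_D ≈ 1.2 mA

V_G = V_DD·R_2/(R_1+R_2) = 12×39/86 = 5.44 V.
Assume saturation: I_D = (k_n/2)(V_GS − V_t)² with V_GS = V_G − I_D·R_S = 5.44 − 1.8·I_D.
Substituting gives 1.78·I_D² − 8.01·I_D + 6.9 = 0, with roots I_D = 1.16 or 3.34 mA.
The root I_D = 3.34 mA gives V_GS = -0.563 V ≤ V_t, so take I_D = 1.16 mA.
Then V_GS = 3.35 V and V_DS = V_DD − I_D(R_D+R_S) = 12 − 1.16×3.6 = 7.82 V.
Saturation requires V_DS ≥ V_GS − V_t = 1.45 V; 7.82 ≥ 1.45 ✓.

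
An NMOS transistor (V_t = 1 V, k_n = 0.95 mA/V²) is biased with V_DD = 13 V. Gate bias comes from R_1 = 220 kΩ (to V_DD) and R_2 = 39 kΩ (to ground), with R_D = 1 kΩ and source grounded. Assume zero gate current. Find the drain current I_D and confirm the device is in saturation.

I_D ≈ 0.44 mA

V_G = V_DD·R_2/(R_1+R_2) = 13×39/259 = 1.96 V. With the source grounded, V_GS = V_G = 1.96 V.
Assume saturation: I_D = (k_n/2)(V_GS − V_t)² = (0.95/2)×(1.96 − 1)² = 0.475×0.958² = 0.436 mA.
V_DS = V_DD − I_D·R_D = 13 − 0.436×1 = 12.6 V.
Saturation requires V_DS ≥ V_GS − V_t = 0.958 V; 12.6 ≥ 0.958 ✓.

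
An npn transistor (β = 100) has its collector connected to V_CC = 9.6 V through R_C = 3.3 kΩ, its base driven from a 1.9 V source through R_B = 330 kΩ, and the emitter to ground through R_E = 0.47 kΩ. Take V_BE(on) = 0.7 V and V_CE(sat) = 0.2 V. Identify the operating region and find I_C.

Assume active. Base-emitter loop: I_B = (V_BB − V_BE)/(R_B + (β+1)R_E) = (1.9 − 0.7)/(330 + 101×0.47) = 0.00318 mA.
I_C = β·I_B = 100×0.00318 = 0.318 mA.
V_CE = V_CC − I_C·R_C − I_E·R_E = 9.6 − 0.318×3.3 − 0.321×0.47 = 8.4 V > V_CE(sat), so the active-region assumption holds.

active; I_C ≈ 0.32 mA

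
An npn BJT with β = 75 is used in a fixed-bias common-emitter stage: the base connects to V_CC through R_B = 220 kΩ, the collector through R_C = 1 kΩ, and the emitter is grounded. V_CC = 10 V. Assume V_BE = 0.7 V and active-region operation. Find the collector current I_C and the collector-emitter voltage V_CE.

I_C ≈ 3.2 mA, V_CE ≈ 6.8 V

Base loop: V_CC = I_B·R_B + V_BE, so I_B = (10 − 0.7)/220 kΩ = 0.0423 mA.
In the active region I_C = β·I_B = 75 × 0.0423 = 3.17 mA.
Collector loop: V_CE = V_CC − I_C·R_C = 10 − 3.17×1 = 6.83 V.
Since V_CE = 6.83 V > V_CE(sat) ≈ 0.2 V, the transistor is in the active region as assumed.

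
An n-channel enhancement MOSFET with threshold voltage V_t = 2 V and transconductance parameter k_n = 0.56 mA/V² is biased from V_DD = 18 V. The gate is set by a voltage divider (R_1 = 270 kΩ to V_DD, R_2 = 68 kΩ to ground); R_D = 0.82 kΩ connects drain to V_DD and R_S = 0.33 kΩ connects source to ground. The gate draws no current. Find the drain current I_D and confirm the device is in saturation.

I_D ≈ 0.57 mA

V_G = V_DD·R_2/(R_1+R_2) = 18×68/338 = 3.62 V.
Assume saturation: I_D = (k_n/2)(V_GS − V_t)² with V_GS = V_G − I_D·R_S = 3.62 − 0.33·I_D.
Substituting gives 0.0305·I_D² − 1.3·I_D + 0.736 = 0, with roots I_D = 0.574 or 42 mA.
The root I_D = 42 mA gives V_GS = -10.3 V ≤ V_t, so take I_D = 0.574 mA.
Then V_GS = 3.43 V and V_DS = V_DD − I_D(R_D+R_S) = 18 − 0.574×1.15 = 17.3 V.
Saturation requires V_DS ≥ V_GS − V_t = 1.43 V; 17.3 ≥ 1.43 ✓.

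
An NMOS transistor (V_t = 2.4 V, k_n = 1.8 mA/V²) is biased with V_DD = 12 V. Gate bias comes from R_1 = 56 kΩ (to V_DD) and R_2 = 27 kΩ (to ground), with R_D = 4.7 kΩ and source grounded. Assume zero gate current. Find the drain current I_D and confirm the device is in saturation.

I_D ≈ 2 mA

V_G = V_DD·R_2/(R_1+R_2) = 12×27/83 = 3.9 V. With the source grounded, V_GS = V_G = 3.9 V.
Assume saturation: I_D = (k_n/2)(V_GS − V_t)² = (1.8/2)×(3.9 − 2.4)² = 0.9×1.5² = 2.03 mA.
V_DS = V_DD − I_D·R_D = 12 − 2.03×4.7 = 2.44 V.
Saturation requires V_DS ≥ V_GS − V_t = 1.5 V; 2.44 ≥ 1.5 ✓.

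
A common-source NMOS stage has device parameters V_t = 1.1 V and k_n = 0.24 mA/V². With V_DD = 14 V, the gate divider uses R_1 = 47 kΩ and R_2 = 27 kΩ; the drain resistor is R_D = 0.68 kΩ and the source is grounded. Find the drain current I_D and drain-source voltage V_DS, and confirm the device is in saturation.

I_D ≈ 1.9 mA, V_DS ≈ 13 V

V_G = V_DD·R_2/(R_1+R_2) = 14×27/74 = 5.11 V. With the source grounded, V_GS = V_G = 5.11 V.
Assume saturation: I_D = (k_n/2)(V_GS − V_t)² = (0.24/2)×(5.11 − 1.1)² = 0.12×4.01² = 1.93 mA.
V_DS = V_DD − I_D·R_D = 14 − 1.93×0.68 = 12.7 V.
Saturation requires V_DS ≥ V_GS − V_t = 4.01 V; 12.7 ≥ 4.01 ✓.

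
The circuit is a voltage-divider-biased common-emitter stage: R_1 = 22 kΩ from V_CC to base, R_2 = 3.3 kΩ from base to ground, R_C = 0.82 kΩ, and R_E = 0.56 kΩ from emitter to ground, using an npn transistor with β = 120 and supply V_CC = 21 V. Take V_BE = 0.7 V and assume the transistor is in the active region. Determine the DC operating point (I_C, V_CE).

Thevenize the base divider: V_Th = V_CC·R_2/(R_1+R_2) = 21×3.3/25.3 = 2.74 V, R_Th = R_1‖R_2 = 2.87 kΩ.
Base-emitter loop: V_Th = I_B·R_Th + V_BE + (β+1)I_B·R_E, so I_B = (2.74 − 0.7) / (2.87 + 121×0.56) = 0.0289 mA.
I_C = β·I_B = 120×0.0289 = 3.46 mA, and I_E = (β+1)I_B = 3.49 mA.
V_CE = V_CC − I_C·R_C − I_E·R_E = 21 − 3.46×0.82 − 3.49×0.56 = 16.2 V.
V_CE = 16.2 V > 0.2 V confirms active-region operation.

I_C ≈ 3.5 mA, V_CE ≈ 16 V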